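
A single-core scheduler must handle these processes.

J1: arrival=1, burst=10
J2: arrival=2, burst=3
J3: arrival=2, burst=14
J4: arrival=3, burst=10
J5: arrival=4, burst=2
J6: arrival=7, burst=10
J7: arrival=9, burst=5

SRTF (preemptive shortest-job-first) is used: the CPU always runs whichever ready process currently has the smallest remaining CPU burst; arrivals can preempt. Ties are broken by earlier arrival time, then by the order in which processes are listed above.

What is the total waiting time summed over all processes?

Gantt: | idle 0-1 | J1 1-2 | J2 2-5 | J5 5-7 | J1 7-9 | J7 9-14 | J1 14-21 | J4 21-31 | J6 31-41 | J3 41-55 |
Completion: J1=21  J2=5  J3=55  J4=31  J5=7  J6=41  J7=14
Waiting = turnaround − burst: J1=10, J2=0, J3=39, J4=18, J5=1, J6=24, J7=0
Total waiting = 10 + 0 + 39 + 18 + 1 + 24 + 0 = 92

92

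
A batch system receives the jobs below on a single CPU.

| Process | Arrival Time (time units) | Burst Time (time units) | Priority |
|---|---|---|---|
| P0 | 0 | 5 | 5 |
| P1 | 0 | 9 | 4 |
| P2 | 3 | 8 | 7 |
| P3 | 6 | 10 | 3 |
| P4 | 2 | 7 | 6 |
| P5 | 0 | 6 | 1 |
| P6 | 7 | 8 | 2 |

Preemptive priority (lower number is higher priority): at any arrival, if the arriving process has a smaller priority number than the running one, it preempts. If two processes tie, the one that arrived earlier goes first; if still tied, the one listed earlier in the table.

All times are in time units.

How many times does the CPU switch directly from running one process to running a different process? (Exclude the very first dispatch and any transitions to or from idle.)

7

Schedule: | P5 0-6 | P3 6-7 | P6 7-15 | P3 15-24 | P1 24-33 | P0 33-38 | P4 38-45 | P2 45-53 |
Completion: P0=38  P1=33  P2=53  P3=24  P4=45  P5=6  P6=15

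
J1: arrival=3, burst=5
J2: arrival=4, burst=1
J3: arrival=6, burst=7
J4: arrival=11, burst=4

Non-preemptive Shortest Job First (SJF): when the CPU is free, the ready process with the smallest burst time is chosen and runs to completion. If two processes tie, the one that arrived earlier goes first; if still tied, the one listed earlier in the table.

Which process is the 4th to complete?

J4

Schedule: | idle 0-3 | J1 3-8 | J2 8-9 | J3 9-16 | J4 16-20 |
Completion: J1=8  J2=9  J3=16  J4=20
Turnaround (C−A): J1=5  J2=5  J3=10  J4=9
Finish order: J1 → J2 → J3 → J4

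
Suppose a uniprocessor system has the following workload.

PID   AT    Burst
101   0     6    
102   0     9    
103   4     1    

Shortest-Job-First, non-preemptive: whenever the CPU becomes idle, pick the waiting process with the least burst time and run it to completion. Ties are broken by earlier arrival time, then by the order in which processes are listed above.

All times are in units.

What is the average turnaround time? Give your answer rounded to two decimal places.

8.33

Schedule: | 101 0-6 | 103 6-7 | 102 7-16 |
Completion: 101=6  102=16  103=7
Turnaround times: 101=6, 102=16, 103=3
Average turnaround = (6+16+3) / 3 = 25/3 = 8.33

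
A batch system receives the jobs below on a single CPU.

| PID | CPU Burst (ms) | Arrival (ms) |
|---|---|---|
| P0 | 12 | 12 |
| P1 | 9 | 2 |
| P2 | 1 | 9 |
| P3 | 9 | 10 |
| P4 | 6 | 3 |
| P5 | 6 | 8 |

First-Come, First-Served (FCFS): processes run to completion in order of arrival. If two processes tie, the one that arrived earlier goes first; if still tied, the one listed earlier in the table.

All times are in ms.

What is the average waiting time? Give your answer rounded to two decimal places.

Gantt: | idle 0-2 | P1 2-11 | P4 11-17 | P5 17-23 | P2 23-24 | P3 24-33 | P0 33-45 |
Completion: P0=45  P1=11  P2=24  P3=33  P4=17  P5=23
Turnaround (C−A): P0=33  P1=9  P2=15  P3=23  P4=14  P5=15
Waiting times: P0=21, P1=0, P2=14, P3=14, P4=8, P5=9
Average waiting = (21+0+14+14+8+9) / 6 = 66/6 = 11.00

11.00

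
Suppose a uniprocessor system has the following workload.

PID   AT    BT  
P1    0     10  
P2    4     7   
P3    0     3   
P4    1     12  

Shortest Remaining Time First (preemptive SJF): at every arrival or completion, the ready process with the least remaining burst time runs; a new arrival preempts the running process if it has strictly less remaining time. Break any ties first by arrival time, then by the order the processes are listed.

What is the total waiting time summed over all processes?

Timeline: | P3 0-3 | P1 3-4 | P2 4-11 | P1 11-20 | P4 20-32 |
Completion: P1=20  P2=11  P3=3  P4=32
Waiting = turnaround − burst: P1=10, P2=0, P3=0, P4=19
Total waiting = 10 + 0 + 0 + 19 = 29

29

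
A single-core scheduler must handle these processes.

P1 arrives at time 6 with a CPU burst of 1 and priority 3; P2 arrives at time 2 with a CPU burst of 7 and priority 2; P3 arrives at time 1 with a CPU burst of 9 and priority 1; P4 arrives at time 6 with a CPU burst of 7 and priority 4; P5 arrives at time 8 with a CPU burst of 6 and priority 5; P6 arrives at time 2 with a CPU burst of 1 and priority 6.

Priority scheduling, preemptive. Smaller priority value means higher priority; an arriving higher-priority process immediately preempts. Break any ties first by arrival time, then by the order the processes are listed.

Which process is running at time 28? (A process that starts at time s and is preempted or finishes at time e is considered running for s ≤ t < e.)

Schedule: | idle 0-1 | P3 1-10 | P2 10-17 | P1 17-18 | P4 18-25 | P5 25-31 | P6 31-32 |
Completion: P1=18  P2=17  P3=10  P4=25  P5=31  P6=32

P5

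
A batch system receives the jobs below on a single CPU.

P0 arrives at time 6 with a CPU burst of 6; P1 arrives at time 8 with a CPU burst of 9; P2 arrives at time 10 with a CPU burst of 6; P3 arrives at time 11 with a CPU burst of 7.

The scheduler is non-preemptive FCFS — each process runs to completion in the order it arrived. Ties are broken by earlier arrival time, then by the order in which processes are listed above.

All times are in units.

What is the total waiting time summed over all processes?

Gantt: | idle 0-6 | P0 6-12 | P1 12-21 | P2 21-27 | P3 27-34 |
Completion: P0=12  P1=21  P2=27  P3=34
Waiting = turnaround − burst: P0=0, P1=4, P2=11, P3=16
Total waiting = 0 + 4 + 11 + 16 = 31

31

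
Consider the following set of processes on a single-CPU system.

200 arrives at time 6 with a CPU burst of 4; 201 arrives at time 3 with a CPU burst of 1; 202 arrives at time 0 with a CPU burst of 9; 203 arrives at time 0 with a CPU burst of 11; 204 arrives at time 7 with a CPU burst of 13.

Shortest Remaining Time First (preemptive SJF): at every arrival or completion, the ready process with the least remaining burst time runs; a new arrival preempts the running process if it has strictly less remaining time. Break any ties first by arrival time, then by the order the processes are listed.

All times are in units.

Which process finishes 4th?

Gantt: | 202 0-3 | 201 3-4 | 202 4-10 | 200 10-14 | 203 14-25 | 204 25-38 |
Completion: 200=14  201=4  202=10  203=25  204=38
Finish order: 201 → 202 → 200 → 203 → 204

203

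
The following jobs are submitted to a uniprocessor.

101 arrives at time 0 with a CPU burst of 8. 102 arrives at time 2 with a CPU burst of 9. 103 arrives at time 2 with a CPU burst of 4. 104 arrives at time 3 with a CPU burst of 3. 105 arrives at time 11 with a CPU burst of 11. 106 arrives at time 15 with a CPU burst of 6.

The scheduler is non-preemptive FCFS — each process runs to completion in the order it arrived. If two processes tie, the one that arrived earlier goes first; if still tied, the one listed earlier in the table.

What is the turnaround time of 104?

Gantt: | 101 0-8 | 102 8-17 | 103 17-21 | 104 21-24 | 105 24-35 | 106 35-41 |
Completion: 101=8  102=17  103=21  104=24  105=35  106=41
Turnaround (C−A): 101=8  102=15  103=19  104=21  105=24  106=26
Turnaround(104) = completion − arrival = 24 − 3 = 21

21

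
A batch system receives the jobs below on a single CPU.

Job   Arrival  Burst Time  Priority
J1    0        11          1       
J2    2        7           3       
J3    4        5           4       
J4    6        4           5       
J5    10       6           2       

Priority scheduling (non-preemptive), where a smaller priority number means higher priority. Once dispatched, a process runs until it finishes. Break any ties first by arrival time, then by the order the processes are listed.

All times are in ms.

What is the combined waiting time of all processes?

59

Timeline: | J1 0-11 | J5 11-17 | J2 17-24 | J3 24-29 | J4 29-33 |
Completion: J1=11  J2=24  J3=29  J4=33  J5=17
Waiting = turnaround − burst: J1=0, J2=15, J3=20, J4=23, J5=1
Total waiting = 0 + 15 + 20 + 23 + 1 = 59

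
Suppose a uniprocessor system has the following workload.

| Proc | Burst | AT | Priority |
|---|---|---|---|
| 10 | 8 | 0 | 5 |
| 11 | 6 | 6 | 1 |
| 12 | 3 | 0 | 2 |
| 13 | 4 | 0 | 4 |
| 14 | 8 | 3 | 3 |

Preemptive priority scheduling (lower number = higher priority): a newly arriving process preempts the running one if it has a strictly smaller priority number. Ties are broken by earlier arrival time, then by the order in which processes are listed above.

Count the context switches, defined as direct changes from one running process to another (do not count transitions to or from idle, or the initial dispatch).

Timeline: | 12 0-3 | 14 3-6 | 11 6-12 | 14 12-17 | 13 17-21 | 10 21-29 |
Completion: 10=29  11=12  12=3  13=21  14=17
Turnaround (C−A): 10=29  11=6  12=3  13=21  14=14

5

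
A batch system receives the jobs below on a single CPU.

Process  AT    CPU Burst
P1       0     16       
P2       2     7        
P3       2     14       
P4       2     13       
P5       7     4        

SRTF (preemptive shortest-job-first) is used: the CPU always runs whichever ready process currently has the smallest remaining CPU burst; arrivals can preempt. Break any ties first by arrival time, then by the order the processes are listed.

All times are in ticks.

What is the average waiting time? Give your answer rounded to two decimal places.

Timeline: | P1 0-2 | P2 2-9 | P5 9-13 | P4 13-26 | P1 26-40 | P3 40-54 |
Completion: P1=40  P2=9  P3=54  P4=26  P5=13
Turnaround (C−A): P1=40  P2=7  P3=52  P4=24  P5=6
Waiting times: P1=24, P2=0, P3=38, P4=11, P5=2
Average waiting = (24+0+38+11+2) / 5 = 75/5 = 15.00

15.00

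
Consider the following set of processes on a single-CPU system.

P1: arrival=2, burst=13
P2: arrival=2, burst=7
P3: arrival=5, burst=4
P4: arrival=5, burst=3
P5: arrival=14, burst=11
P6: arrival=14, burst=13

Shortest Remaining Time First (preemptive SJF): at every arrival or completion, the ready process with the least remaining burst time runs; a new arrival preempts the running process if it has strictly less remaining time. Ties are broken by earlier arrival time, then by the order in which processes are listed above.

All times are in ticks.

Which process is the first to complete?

P4

Timeline: | idle 0-2 | P2 2-5 | P4 5-8 | P2 8-12 | P3 12-16 | P5 16-27 | P1 27-40 | P6 40-53 |
Completion: P1=40  P2=12  P3=16  P4=8  P5=27  P6=53
Turnaround (C−A): P1=38  P2=10  P3=11  P4=3  P5=13  P6=39
Finish order: P4 → P2 → P3 → P5 → P1 → P6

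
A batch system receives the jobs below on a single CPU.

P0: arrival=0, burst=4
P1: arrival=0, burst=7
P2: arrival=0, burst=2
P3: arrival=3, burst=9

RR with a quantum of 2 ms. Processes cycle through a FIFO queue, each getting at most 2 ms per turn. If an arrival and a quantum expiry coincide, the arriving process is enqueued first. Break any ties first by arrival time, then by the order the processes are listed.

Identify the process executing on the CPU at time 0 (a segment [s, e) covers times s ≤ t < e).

P0

Gantt: | P0 0-2 | P1 2-4 | P2 4-6 | P0 6-8 | P3 8-10 | P1 10-12 | P3 12-14 | P1 14-16 | P3 16-18 | P1 18-19 | P3 19-22 |
Completion: P0=8  P1=19  P2=6  P3=22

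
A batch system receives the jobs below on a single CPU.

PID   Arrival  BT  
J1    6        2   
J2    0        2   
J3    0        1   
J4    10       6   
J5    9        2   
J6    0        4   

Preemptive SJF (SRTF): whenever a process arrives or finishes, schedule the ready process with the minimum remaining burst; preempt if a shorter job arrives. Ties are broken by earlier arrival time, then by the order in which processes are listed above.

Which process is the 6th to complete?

Schedule: | J3 0-1 | J2 1-3 | J6 3-7 | J1 7-9 | J5 9-11 | J4 11-17 |
Completion: J1=9  J2=3  J3=1  J4=17  J5=11  J6=7
Finish order: J3 → J2 → J6 → J1 → J5 → J4

J4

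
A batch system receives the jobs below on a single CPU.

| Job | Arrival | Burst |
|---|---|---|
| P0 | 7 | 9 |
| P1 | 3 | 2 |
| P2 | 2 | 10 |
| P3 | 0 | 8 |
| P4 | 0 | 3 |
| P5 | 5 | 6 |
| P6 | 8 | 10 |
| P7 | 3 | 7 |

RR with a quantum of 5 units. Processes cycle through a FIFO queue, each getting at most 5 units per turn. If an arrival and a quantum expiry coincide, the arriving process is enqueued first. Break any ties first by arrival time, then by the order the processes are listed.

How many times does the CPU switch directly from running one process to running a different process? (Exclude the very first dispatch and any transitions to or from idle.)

13

Gantt: | P3 0-5 | P4 5-8 | P2 8-13 | P1 13-15 | P7 15-20 | P5 20-25 | P3 25-28 | P0 28-33 | P6 33-38 | P2 38-43 | P7 43-45 | P5 45-46 | P0 46-50 | P6 50-55 |
Completion: P0=50  P1=15  P2=43  P3=28  P4=8  P5=46  P6=55  P7=45
Turnaround (C−A): P0=43  P1=12  P2=41  P3=28  P4=8  P5=41  P6=47  P7=42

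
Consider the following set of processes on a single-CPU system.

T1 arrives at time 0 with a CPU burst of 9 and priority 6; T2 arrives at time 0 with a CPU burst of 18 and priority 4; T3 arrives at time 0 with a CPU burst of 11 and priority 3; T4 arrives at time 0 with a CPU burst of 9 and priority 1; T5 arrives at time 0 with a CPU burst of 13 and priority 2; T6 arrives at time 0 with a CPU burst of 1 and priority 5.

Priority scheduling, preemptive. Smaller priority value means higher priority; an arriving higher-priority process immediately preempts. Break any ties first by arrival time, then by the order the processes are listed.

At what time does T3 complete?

Schedule: | T4 0-9 | T5 9-22 | T3 22-33 | T2 33-51 | T6 51-52 | T1 52-61 |
Completion: T1=61  T2=51  T3=33  T4=9  T5=22  T6=52
Turnaround (C−A): T1=61  T2=51  T3=33  T4=9  T5=22  T6=52

33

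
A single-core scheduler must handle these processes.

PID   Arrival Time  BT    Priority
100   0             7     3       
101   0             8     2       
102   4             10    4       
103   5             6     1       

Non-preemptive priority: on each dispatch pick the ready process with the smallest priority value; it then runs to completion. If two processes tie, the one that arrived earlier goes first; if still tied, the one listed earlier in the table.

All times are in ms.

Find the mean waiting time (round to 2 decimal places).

8.50

Timeline: | 101 0-8 | 103 8-14 | 100 14-21 | 102 21-31 |
Completion: 100=21  101=8  102=31  103=14
Turnaround (C−A): 100=21  101=8  102=27  103=9
Waiting times: 100=14, 101=0, 102=17, 103=3
Average waiting = (14+0+17+3) / 4 = 34/4 = 8.50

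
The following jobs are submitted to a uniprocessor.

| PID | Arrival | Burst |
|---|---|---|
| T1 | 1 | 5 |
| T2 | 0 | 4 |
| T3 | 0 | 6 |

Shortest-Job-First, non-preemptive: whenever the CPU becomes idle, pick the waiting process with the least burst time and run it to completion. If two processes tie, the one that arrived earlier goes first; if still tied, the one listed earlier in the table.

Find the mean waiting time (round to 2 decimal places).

Timeline: | T2 0-4 | T1 4-9 | T3 9-15 |
Completion: T1=9  T2=4  T3=15
Turnaround (C−A): T1=8  T2=4  T3=15
Waiting times: T1=3, T2=0, T3=9
Average waiting = (3+0+9) / 3 = 12/3 = 4.00

4.00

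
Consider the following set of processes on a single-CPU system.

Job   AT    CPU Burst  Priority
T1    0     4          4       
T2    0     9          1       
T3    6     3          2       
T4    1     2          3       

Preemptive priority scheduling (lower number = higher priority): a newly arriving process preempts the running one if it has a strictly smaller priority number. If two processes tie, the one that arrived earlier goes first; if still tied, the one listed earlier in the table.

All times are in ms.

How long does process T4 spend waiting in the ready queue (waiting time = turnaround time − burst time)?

11

Gantt: | T2 0-9 | T3 9-12 | T4 12-14 | T1 14-18 |
Completion: T1=18  T2=9  T3=12  T4=14
Waiting(T4) = turnaround − burst = 13 − 2 = 11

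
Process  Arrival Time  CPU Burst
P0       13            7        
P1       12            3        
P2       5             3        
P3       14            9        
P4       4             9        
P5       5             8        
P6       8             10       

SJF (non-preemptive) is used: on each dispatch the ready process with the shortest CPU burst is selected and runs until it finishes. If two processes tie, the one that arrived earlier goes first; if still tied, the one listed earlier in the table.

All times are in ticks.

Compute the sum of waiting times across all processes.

Timeline: | idle 0-4 | P4 4-13 | P2 13-16 | P1 16-19 | P0 19-26 | P5 26-34 | P3 34-43 | P6 43-53 |
Completion: P0=26  P1=19  P2=16  P3=43  P4=13  P5=34  P6=53
Turnaround (C−A): P0=13  P1=7  P2=11  P3=29  P4=9  P5=29  P6=45
Waiting = turnaround − burst: P0=6, P1=4, P2=8, P3=20, P4=0, P5=21, P6=35
Total waiting = 6 + 4 + 8 + 20 + 0 + 21 + 35 = 94

94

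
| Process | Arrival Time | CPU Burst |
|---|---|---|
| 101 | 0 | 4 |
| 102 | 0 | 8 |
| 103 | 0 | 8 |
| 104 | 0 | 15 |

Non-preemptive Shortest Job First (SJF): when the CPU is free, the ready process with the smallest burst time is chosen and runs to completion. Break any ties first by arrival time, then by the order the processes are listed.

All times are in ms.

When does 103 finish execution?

Gantt: | 101 0-4 | 102 4-12 | 103 12-20 | 104 20-35 |
Completion: 101=4  102=12  103=20  104=35
Turnaround (C−A): 101=4  102=12  103=20  104=35

20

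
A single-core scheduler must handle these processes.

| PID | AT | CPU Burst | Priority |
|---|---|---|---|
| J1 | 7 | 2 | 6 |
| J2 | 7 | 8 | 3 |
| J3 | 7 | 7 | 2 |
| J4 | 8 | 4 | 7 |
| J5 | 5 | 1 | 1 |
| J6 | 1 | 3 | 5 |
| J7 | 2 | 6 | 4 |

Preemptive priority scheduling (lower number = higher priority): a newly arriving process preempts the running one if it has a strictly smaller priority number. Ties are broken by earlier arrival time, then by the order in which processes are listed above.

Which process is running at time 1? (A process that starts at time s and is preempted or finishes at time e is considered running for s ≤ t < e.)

J6

Schedule: | idle 0-1 | J6 1-2 | J7 2-5 | J5 5-6 | J7 6-7 | J3 7-14 | J2 14-22 | J7 22-24 | J6 24-26 | J1 26-28 | J4 28-32 |
Completion: J1=28  J2=22  J3=14  J4=32  J5=6  J6=26  J7=24
Turnaround (C−A): J1=21  J2=15  J3=7  J4=24  J5=1  J6=25  J7=22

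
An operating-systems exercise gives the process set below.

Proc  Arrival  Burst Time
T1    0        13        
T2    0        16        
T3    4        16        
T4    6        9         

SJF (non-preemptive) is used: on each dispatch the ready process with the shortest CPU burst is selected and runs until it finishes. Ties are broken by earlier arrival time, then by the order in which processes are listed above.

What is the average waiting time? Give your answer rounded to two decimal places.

15.75

Timeline: | T1 0-13 | T4 13-22 | T2 22-38 | T3 38-54 |
Completion: T1=13  T2=38  T3=54  T4=22
Turnaround (C−A): T1=13  T2=38  T3=50  T4=16
Waiting times: T1=0, T2=22, T3=34, T4=7
Average waiting = (0+22+34+7) / 4 = 63/4 = 15.75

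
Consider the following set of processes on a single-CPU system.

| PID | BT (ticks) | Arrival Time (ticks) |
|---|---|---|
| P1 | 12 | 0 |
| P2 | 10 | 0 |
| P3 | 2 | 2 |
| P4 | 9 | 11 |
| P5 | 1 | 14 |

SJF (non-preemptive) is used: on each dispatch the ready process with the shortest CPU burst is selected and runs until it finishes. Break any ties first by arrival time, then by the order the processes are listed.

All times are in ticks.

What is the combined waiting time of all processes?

Timeline: | P2 0-10 | P3 10-12 | P4 12-21 | P5 21-22 | P1 22-34 |
Completion: P1=34  P2=10  P3=12  P4=21  P5=22
Turnaround (C−A): P1=34  P2=10  P3=10  P4=10  P5=8
Waiting = turnaround − burst: P1=22, P2=0, P3=8, P4=1, P5=7
Total waiting = 22 + 0 + 8 + 1 + 7 = 38

38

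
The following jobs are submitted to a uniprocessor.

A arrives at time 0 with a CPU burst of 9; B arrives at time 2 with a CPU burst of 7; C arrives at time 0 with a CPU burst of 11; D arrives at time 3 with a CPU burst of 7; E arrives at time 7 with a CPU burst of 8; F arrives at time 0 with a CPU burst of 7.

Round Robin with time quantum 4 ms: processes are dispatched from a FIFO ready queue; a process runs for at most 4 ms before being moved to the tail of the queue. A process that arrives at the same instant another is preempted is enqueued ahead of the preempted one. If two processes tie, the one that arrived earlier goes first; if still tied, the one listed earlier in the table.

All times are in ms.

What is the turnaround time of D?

38

Schedule: | A 0-4 | C 4-8 | F 8-12 | B 12-16 | D 16-20 | A 20-24 | E 24-28 | C 28-32 | F 32-35 | B 35-38 | D 38-41 | A 41-42 | E 42-46 | C 46-49 |
Completion: A=42  B=38  C=49  D=41  E=46  F=35
Turnaround (C−A): A=42  B=36  C=49  D=38  E=39  F=35
Turnaround(D) = completion − arrival = 41 − 3 = 38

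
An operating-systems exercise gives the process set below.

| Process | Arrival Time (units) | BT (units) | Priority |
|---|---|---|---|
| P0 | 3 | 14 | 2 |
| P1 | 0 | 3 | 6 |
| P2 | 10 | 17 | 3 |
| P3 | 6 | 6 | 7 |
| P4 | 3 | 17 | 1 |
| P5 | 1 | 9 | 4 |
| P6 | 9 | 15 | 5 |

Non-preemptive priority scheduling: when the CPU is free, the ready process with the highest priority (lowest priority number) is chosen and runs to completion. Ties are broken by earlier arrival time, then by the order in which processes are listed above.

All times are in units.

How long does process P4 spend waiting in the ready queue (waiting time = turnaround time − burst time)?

0

Gantt: | P1 0-3 | P4 3-20 | P0 20-34 | P2 34-51 | P5 51-60 | P6 60-75 | P3 75-81 |
Completion: P0=34  P1=3  P2=51  P3=81  P4=20  P5=60  P6=75
Turnaround (C−A): P0=31  P1=3  P2=41  P3=75  P4=17  P5=59  P6=66
Waiting(P4) = turnaround − burst = 17 − 17 = 0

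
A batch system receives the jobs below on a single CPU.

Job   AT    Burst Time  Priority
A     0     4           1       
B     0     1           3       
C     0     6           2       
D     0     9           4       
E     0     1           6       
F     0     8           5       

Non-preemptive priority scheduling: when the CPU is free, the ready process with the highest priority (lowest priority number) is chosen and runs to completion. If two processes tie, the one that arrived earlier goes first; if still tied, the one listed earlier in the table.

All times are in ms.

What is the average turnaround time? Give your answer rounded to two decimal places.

17.00

Timeline: | A 0-4 | C 4-10 | B 10-11 | D 11-20 | F 20-28 | E 28-29 |
Completion: A=4  B=11  C=10  D=20  E=29  F=28
Turnaround times: A=4, B=11, C=10, D=20, E=29, F=28
Average turnaround = (4+11+10+20+29+28) / 6 = 102/6 = 17.00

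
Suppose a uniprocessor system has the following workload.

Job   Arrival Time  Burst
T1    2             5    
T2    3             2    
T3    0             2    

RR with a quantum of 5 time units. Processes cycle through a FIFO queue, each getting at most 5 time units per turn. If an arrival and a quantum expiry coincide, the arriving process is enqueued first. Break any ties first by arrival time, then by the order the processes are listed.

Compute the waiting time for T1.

Timeline: | T3 0-2 | T1 2-7 | T2 7-9 |
Completion: T1=7  T2=9  T3=2
Waiting(T1) = turnaround − burst = 5 − 5 = 0

0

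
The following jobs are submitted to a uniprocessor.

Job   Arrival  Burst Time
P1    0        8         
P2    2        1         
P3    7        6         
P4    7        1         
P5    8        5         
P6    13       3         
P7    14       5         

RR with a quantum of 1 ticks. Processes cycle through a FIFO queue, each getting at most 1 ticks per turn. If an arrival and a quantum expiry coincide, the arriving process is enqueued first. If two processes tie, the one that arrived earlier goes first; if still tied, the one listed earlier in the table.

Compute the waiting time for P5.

13

Schedule: | P1 0-2 | P2 2-3 | P1 3-7 | P3 7-8 | P4 8-9 | P1 9-10 | P5 10-11 | P3 11-12 | P1 12-13 | P5 13-14 | P3 14-15 | P6 15-16 | P7 16-17 | P5 17-18 | P3 18-19 | P6 19-20 | P7 20-21 | P5 21-22 | P3 22-23 | P6 23-24 | P7 24-25 | P5 25-26 | P3 26-27 | P7 27-29 |
Completion: P1=13  P2=3  P3=27  P4=9  P5=26  P6=24  P7=29
Waiting(P5) = turnaround − burst = 18 − 5 = 13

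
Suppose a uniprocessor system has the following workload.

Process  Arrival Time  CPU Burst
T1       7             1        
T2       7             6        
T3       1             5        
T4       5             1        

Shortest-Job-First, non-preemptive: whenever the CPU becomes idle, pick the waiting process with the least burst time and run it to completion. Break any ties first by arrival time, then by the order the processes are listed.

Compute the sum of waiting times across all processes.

Timeline: | idle 0-1 | T3 1-6 | T4 6-7 | T1 7-8 | T2 8-14 |
Completion: T1=8  T2=14  T3=6  T4=7
Turnaround (C−A): T1=1  T2=7  T3=5  T4=2
Waiting = turnaround − burst: T1=0, T2=1, T3=0, T4=1
Total waiting = 0 + 1 + 0 + 1 = 2

2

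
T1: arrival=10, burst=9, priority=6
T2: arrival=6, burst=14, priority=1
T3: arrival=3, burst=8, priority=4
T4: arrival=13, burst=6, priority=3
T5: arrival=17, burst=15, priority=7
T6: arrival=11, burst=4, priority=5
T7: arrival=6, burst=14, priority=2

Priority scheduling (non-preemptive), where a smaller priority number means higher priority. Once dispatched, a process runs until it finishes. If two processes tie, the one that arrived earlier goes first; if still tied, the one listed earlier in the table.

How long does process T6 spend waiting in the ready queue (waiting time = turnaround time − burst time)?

Schedule: | idle 0-3 | T3 3-11 | T2 11-25 | T7 25-39 | T4 39-45 | T6 45-49 | T1 49-58 | T5 58-73 |
Completion: T1=58  T2=25  T3=11  T4=45  T5=73  T6=49  T7=39
Waiting(T6) = turnaround − burst = 38 − 4 = 34

34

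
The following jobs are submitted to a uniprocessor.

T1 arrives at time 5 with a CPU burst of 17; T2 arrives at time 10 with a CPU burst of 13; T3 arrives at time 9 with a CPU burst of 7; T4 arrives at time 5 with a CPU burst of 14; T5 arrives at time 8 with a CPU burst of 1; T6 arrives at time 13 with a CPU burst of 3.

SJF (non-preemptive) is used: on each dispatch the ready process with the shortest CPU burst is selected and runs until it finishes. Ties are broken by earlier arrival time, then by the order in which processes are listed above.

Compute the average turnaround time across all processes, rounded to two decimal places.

24.17

Timeline: | idle 0-5 | T4 5-19 | T5 19-20 | T6 20-23 | T3 23-30 | T2 30-43 | T1 43-60 |
Completion: T1=60  T2=43  T3=30  T4=19  T5=20  T6=23
Turnaround times: T1=55, T2=33, T3=21, T4=14, T5=12, T6=10
Average turnaround = (55+33+21+14+12+10) / 6 = 145/6 = 24.17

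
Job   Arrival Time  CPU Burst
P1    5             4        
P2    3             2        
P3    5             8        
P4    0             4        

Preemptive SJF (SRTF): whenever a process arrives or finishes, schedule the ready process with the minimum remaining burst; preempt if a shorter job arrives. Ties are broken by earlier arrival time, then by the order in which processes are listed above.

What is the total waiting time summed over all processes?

7

Gantt: | P4 0-4 | P2 4-6 | P1 6-10 | P3 10-18 |
Completion: P1=10  P2=6  P3=18  P4=4
Waiting = turnaround − burst: P1=1, P2=1, P3=5, P4=0
Total waiting = 1 + 1 + 5 + 0 = 7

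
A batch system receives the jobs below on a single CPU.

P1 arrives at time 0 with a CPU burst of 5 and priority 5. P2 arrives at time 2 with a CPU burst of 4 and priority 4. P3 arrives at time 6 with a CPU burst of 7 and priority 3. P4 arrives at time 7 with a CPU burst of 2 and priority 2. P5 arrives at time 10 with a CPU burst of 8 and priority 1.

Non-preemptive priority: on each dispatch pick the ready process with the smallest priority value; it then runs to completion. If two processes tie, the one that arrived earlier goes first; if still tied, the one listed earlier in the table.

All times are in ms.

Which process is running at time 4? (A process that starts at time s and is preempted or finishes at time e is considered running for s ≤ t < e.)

P1

Schedule: | P1 0-5 | P2 5-9 | P4 9-11 | P5 11-19 | P3 19-26 |
Completion: P1=5  P2=9  P3=26  P4=11  P5=19
Turnaround (C−A): P1=5  P2=7  P3=20  P4=4  P5=9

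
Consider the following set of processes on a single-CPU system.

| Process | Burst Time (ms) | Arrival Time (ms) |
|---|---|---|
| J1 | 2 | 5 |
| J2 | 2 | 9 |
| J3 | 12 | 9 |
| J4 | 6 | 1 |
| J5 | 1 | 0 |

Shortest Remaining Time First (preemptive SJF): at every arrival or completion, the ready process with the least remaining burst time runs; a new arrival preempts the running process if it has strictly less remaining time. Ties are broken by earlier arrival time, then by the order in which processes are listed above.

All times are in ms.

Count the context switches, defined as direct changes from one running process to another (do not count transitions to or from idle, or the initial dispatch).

4

Schedule: | J5 0-1 | J4 1-7 | J1 7-9 | J2 9-11 | J3 11-23 |
Completion: J1=9  J2=11  J3=23  J4=7  J5=1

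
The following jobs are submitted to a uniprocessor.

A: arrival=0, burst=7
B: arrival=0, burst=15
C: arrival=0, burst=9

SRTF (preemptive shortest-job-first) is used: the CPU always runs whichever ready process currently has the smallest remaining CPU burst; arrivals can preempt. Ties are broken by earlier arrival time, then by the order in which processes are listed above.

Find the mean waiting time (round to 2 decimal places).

Schedule: | A 0-7 | C 7-16 | B 16-31 |
Completion: A=7  B=31  C=16
Turnaround (C−A): A=7  B=31  C=16
Waiting times: A=0, B=16, C=7
Average waiting = (0+16+7) / 3 = 23/3 = 7.67

7.67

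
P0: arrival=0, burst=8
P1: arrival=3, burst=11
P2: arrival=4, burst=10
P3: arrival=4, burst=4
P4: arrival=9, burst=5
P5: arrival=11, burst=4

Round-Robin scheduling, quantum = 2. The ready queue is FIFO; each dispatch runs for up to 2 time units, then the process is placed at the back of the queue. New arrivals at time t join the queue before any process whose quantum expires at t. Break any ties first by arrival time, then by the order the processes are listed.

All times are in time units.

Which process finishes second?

P0

Gantt: | P0 0-4 | P1 4-6 | P2 6-8 | P3 8-10 | P0 10-12 | P1 12-14 | P2 14-16 | P4 16-18 | P3 18-20 | P5 20-22 | P0 22-24 | P1 24-26 | P2 26-28 | P4 28-30 | P5 30-32 | P1 32-34 | P2 34-36 | P4 36-37 | P1 37-39 | P2 39-41 | P1 41-42 |
Completion: P0=24  P1=42  P2=41  P3=20  P4=37  P5=32
Turnaround (C−A): P0=24  P1=39  P2=37  P3=16  P4=28  P5=21
Finish order: P3 → P0 → P5 → P4 → P2 → P1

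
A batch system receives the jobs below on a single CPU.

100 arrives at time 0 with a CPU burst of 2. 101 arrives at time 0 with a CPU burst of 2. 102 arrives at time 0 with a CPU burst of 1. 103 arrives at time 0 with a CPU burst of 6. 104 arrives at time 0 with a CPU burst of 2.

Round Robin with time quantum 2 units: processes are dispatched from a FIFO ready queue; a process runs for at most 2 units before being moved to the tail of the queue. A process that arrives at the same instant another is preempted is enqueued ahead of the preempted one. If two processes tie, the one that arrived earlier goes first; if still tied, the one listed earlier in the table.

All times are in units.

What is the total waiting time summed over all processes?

20

Gantt: | 100 0-2 | 101 2-4 | 102 4-5 | 103 5-7 | 104 7-9 | 103 9-13 |
Completion: 100=2  101=4  102=5  103=13  104=9
Turnaround (C−A): 100=2  101=4  102=5  103=13  104=9
Waiting = turnaround − burst: 100=0, 101=2, 102=4, 103=7, 104=7
Total waiting = 0 + 2 + 4 + 7 + 7 = 20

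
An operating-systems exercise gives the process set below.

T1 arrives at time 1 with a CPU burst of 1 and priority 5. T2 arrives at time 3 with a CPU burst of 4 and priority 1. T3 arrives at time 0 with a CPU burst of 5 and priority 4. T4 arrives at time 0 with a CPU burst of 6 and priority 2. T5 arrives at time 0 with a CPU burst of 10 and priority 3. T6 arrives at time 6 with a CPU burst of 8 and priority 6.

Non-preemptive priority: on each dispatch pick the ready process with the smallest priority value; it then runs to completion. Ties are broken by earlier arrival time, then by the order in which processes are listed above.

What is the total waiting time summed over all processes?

Timeline: | T4 0-6 | T2 6-10 | T5 10-20 | T3 20-25 | T1 25-26 | T6 26-34 |
Completion: T1=26  T2=10  T3=25  T4=6  T5=20  T6=34
Turnaround (C−A): T1=25  T2=7  T3=25  T4=6  T5=20  T6=28
Waiting = turnaround − burst: T1=24, T2=3, T3=20, T4=0, T5=10, T6=20
Total waiting = 24 + 3 + 20 + 0 + 10 + 20 = 77

77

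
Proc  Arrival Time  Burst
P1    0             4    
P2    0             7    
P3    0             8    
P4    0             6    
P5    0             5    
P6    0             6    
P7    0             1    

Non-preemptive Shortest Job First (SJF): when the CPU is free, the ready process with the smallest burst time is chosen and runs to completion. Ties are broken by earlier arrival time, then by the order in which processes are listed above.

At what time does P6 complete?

22

Timeline: | P7 0-1 | P1 1-5 | P5 5-10 | P4 10-16 | P6 16-22 | P2 22-29 | P3 29-37 |
Completion: P1=5  P2=29  P3=37  P4=16  P5=10  P6=22  P7=1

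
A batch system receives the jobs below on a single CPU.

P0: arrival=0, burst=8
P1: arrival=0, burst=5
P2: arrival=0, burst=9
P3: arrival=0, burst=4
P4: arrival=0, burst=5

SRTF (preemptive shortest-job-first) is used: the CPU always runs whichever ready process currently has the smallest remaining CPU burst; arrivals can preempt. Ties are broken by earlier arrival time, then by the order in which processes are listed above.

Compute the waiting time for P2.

22

Schedule: | P3 0-4 | P1 4-9 | P4 9-14 | P0 14-22 | P2 22-31 |
Completion: P0=22  P1=9  P2=31  P3=4  P4=14
Turnaround (C−A): P0=22  P1=9  P2=31  P3=4  P4=14
Waiting(P2) = turnaround − burst = 31 − 9 = 22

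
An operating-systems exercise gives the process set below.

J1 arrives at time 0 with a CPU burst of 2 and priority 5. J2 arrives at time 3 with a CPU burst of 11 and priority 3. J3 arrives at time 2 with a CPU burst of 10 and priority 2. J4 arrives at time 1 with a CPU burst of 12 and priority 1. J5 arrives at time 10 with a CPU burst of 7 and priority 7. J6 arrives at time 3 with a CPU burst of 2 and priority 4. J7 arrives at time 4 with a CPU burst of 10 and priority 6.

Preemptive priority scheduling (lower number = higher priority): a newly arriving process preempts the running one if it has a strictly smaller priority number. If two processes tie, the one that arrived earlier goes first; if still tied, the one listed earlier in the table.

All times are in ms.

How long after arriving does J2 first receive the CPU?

20

Timeline: | J1 0-1 | J4 1-13 | J3 13-23 | J2 23-34 | J6 34-36 | J1 36-37 | J7 37-47 | J5 47-54 |
Completion: J1=37  J2=34  J3=23  J4=13  J5=54  J6=36  J7=47
Response(J2) = first start − arrival = 23 − 3 = 20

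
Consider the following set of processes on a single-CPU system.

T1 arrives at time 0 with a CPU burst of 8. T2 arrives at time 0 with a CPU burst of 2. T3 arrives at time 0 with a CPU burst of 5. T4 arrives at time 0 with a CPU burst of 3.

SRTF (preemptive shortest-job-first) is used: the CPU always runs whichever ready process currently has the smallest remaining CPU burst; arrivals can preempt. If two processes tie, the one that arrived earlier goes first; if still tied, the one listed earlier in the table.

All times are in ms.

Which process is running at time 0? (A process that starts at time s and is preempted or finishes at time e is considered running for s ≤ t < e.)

T2

Schedule: | T2 0-2 | T4 2-5 | T3 5-10 | T1 10-18 |
Completion: T1=18  T2=2  T3=10  T4=5
Turnaround (C−A): T1=18  T2=2  T3=10  T4=5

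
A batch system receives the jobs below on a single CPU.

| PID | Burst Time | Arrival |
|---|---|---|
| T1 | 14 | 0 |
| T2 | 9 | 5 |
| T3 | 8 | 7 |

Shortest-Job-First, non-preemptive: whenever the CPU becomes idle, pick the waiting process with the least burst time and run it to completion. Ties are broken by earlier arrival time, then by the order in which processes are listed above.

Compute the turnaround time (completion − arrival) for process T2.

26

Timeline: | T1 0-14 | T3 14-22 | T2 22-31 |
Completion: T1=14  T2=31  T3=22
Turnaround (C−A): T1=14  T2=26  T3=15
Turnaround(T2) = completion − arrival = 31 − 5 = 26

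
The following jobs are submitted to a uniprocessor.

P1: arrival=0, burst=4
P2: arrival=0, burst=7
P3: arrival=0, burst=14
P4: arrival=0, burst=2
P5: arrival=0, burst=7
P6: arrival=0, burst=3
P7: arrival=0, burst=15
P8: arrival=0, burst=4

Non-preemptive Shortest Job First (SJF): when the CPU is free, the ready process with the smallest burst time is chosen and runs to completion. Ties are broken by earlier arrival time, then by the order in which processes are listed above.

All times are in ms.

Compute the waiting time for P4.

0

Gantt: | P4 0-2 | P6 2-5 | P1 5-9 | P8 9-13 | P2 13-20 | P5 20-27 | P3 27-41 | P7 41-56 |
Completion: P1=9  P2=20  P3=41  P4=2  P5=27  P6=5  P7=56  P8=13
Turnaround (C−A): P1=9  P2=20  P3=41  P4=2  P5=27  P6=5  P7=56  P8=13
Waiting(P4) = turnaround − burst = 2 − 2 = 0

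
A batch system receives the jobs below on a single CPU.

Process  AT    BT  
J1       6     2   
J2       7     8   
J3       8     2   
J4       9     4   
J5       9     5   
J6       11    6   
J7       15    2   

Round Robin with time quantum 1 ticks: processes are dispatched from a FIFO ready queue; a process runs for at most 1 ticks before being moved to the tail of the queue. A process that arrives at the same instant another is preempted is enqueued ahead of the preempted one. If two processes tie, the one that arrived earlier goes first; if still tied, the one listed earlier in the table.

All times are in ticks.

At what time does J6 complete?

Timeline: | idle 0-6 | J1 6-7 | J2 7-8 | J1 8-9 | J3 9-10 | J2 10-11 | J4 11-12 | J5 12-13 | J3 13-14 | J6 14-15 | J2 15-16 | J4 16-17 | J5 17-18 | J7 18-19 | J6 19-20 | J2 20-21 | J4 21-22 | J5 22-23 | J7 23-24 | J6 24-25 | J2 25-26 | J4 26-27 | J5 27-28 | J6 28-29 | J2 29-30 | J5 30-31 | J6 31-32 | J2 32-33 | J6 33-34 | J2 34-35 |
Completion: J1=9  J2=35  J3=14  J4=27  J5=31  J6=34  J7=24
Turnaround (C−A): J1=3  J2=28  J3=6  J4=18  J5=22  J6=23  J7=9

34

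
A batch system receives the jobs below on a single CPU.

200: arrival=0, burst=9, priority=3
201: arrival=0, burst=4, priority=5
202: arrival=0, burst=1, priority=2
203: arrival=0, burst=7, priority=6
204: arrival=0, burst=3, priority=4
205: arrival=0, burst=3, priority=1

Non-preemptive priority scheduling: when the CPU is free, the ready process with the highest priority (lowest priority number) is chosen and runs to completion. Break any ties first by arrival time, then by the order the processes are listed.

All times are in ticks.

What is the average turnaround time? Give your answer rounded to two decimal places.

13.83

Schedule: | 205 0-3 | 202 3-4 | 200 4-13 | 204 13-16 | 201 16-20 | 203 20-27 |
Completion: 200=13  201=20  202=4  203=27  204=16  205=3
Turnaround (C−A): 200=13  201=20  202=4  203=27  204=16  205=3
Turnaround times: 200=13, 201=20, 202=4, 203=27, 204=16, 205=3
Average turnaround = (13+20+4+27+16+3) / 6 = 83/6 = 13.83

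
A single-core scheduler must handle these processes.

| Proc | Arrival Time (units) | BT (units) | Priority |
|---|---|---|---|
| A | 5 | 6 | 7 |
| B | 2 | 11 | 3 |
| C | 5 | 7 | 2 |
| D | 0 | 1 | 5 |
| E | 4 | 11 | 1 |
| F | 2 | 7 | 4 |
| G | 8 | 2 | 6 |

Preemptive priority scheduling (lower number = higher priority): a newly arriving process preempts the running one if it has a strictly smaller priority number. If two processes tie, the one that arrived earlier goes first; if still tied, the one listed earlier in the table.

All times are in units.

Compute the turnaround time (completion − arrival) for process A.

41

Schedule: | D 0-1 | idle 1-2 | B 2-4 | E 4-15 | C 15-22 | B 22-31 | F 31-38 | G 38-40 | A 40-46 |
Completion: A=46  B=31  C=22  D=1  E=15  F=38  G=40
Turnaround (C−A): A=41  B=29  C=17  D=1  E=11  F=36  G=32
Turnaround(A) = completion − arrival = 46 − 5 = 41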